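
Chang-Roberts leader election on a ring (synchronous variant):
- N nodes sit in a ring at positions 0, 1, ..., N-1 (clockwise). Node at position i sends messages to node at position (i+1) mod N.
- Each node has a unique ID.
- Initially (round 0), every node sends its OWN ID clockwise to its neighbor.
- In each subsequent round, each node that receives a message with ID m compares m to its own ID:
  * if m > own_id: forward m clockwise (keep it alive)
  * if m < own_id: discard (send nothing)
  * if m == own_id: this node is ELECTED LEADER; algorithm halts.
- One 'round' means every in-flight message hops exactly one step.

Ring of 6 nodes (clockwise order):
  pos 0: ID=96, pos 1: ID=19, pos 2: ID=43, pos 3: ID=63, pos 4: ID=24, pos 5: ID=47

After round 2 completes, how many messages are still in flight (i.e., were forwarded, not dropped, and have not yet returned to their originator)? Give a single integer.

Answer: 2

Derivation:
Round 1: pos1(id19) recv 96: fwd; pos2(id43) recv 19: drop; pos3(id63) recv 43: drop; pos4(id24) recv 63: fwd; pos5(id47) recv 24: drop; pos0(id96) recv 47: drop
Round 2: pos2(id43) recv 96: fwd; pos5(id47) recv 63: fwd
After round 2: 2 messages still in flight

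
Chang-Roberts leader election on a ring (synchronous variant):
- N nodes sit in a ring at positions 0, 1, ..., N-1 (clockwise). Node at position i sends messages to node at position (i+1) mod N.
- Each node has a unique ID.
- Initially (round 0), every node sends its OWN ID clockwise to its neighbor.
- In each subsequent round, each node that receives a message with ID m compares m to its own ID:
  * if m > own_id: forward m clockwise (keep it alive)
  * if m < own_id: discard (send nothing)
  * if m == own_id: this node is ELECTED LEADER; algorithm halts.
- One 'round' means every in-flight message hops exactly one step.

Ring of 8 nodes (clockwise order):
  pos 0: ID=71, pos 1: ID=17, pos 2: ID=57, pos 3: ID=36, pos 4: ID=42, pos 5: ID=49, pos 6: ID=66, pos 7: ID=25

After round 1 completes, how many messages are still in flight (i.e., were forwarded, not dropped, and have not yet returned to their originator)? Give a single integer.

Answer: 3

Derivation:
Round 1: pos1(id17) recv 71: fwd; pos2(id57) recv 17: drop; pos3(id36) recv 57: fwd; pos4(id42) recv 36: drop; pos5(id49) recv 42: drop; pos6(id66) recv 49: drop; pos7(id25) recv 66: fwd; pos0(id71) recv 25: drop
After round 1: 3 messages still in flight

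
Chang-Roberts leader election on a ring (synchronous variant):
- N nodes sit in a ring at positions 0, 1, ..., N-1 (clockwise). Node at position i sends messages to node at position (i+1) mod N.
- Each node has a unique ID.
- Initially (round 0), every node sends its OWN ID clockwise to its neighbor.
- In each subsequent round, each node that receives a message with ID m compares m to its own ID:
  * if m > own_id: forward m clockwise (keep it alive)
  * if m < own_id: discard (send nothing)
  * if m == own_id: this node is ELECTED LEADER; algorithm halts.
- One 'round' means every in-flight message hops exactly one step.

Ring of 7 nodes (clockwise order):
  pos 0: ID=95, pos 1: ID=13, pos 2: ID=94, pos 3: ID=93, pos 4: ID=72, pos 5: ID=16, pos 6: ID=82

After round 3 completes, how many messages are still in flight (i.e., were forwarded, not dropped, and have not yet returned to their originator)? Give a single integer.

Answer: 3

Derivation:
Round 1: pos1(id13) recv 95: fwd; pos2(id94) recv 13: drop; pos3(id93) recv 94: fwd; pos4(id72) recv 93: fwd; pos5(id16) recv 72: fwd; pos6(id82) recv 16: drop; pos0(id95) recv 82: drop
Round 2: pos2(id94) recv 95: fwd; pos4(id72) recv 94: fwd; pos5(id16) recv 93: fwd; pos6(id82) recv 72: drop
Round 3: pos3(id93) recv 95: fwd; pos5(id16) recv 94: fwd; pos6(id82) recv 93: fwd
After round 3: 3 messages still in flight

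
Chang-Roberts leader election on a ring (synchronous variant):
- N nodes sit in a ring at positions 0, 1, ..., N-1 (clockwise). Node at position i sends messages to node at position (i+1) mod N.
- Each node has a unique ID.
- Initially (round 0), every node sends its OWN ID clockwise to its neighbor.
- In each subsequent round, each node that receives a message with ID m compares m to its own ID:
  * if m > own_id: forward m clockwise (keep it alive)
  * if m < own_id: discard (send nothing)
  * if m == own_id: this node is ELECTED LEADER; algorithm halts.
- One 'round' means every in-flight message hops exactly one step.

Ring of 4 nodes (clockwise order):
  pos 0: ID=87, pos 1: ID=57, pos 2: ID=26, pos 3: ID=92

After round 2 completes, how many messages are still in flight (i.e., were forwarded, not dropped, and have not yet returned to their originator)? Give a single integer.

Round 1: pos1(id57) recv 87: fwd; pos2(id26) recv 57: fwd; pos3(id92) recv 26: drop; pos0(id87) recv 92: fwd
Round 2: pos2(id26) recv 87: fwd; pos3(id92) recv 57: drop; pos1(id57) recv 92: fwd
After round 2: 2 messages still in flight

Answer: 2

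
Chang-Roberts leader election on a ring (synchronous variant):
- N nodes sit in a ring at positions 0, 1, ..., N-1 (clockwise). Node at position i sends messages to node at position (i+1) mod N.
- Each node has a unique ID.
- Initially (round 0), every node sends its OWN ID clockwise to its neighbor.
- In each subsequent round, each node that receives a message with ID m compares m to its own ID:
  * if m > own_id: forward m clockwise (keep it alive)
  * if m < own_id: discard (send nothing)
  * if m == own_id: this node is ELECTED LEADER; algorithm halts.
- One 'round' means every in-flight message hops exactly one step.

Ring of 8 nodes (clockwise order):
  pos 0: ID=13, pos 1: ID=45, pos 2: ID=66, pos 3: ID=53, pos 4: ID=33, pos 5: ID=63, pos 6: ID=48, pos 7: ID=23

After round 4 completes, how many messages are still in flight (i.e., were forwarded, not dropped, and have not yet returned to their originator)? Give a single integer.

Answer: 2

Derivation:
Round 1: pos1(id45) recv 13: drop; pos2(id66) recv 45: drop; pos3(id53) recv 66: fwd; pos4(id33) recv 53: fwd; pos5(id63) recv 33: drop; pos6(id48) recv 63: fwd; pos7(id23) recv 48: fwd; pos0(id13) recv 23: fwd
Round 2: pos4(id33) recv 66: fwd; pos5(id63) recv 53: drop; pos7(id23) recv 63: fwd; pos0(id13) recv 48: fwd; pos1(id45) recv 23: drop
Round 3: pos5(id63) recv 66: fwd; pos0(id13) recv 63: fwd; pos1(id45) recv 48: fwd
Round 4: pos6(id48) recv 66: fwd; pos1(id45) recv 63: fwd; pos2(id66) recv 48: drop
After round 4: 2 messages still in flight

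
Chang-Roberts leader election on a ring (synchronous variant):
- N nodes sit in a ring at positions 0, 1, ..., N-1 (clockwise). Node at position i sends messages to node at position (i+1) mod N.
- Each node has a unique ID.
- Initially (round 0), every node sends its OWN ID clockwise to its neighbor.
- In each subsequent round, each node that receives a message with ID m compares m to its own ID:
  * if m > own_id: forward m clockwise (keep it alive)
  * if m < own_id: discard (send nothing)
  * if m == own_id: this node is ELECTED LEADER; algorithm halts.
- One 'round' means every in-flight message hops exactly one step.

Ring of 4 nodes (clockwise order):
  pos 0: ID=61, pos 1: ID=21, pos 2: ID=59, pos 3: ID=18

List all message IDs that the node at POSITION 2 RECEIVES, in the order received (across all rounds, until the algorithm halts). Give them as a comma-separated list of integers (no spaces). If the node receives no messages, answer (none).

Round 1: pos1(id21) recv 61: fwd; pos2(id59) recv 21: drop; pos3(id18) recv 59: fwd; pos0(id61) recv 18: drop
Round 2: pos2(id59) recv 61: fwd; pos0(id61) recv 59: drop
Round 3: pos3(id18) recv 61: fwd
Round 4: pos0(id61) recv 61: ELECTED

Answer: 21,61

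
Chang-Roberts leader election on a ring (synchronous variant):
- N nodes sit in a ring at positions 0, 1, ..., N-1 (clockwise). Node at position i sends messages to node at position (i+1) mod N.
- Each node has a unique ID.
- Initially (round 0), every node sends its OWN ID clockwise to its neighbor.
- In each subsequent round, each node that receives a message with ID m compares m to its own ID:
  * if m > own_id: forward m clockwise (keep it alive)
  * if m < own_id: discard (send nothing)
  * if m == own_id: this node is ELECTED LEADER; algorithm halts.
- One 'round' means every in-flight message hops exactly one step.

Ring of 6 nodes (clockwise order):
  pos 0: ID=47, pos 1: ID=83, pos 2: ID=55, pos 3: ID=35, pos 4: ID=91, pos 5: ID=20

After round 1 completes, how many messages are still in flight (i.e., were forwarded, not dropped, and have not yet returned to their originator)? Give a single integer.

Round 1: pos1(id83) recv 47: drop; pos2(id55) recv 83: fwd; pos3(id35) recv 55: fwd; pos4(id91) recv 35: drop; pos5(id20) recv 91: fwd; pos0(id47) recv 20: drop
After round 1: 3 messages still in flight

Answer: 3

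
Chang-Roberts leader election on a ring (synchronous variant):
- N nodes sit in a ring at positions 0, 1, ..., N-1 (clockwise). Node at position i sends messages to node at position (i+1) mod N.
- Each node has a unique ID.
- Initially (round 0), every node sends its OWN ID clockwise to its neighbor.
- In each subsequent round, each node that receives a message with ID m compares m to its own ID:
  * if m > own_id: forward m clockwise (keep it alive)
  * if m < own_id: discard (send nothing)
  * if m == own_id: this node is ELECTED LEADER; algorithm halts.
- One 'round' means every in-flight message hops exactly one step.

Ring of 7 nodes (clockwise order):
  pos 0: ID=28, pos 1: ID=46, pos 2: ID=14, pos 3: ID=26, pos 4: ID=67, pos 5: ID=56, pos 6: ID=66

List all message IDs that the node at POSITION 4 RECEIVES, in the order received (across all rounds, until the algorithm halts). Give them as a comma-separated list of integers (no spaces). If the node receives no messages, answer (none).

Answer: 26,46,66,67

Derivation:
Round 1: pos1(id46) recv 28: drop; pos2(id14) recv 46: fwd; pos3(id26) recv 14: drop; pos4(id67) recv 26: drop; pos5(id56) recv 67: fwd; pos6(id66) recv 56: drop; pos0(id28) recv 66: fwd
Round 2: pos3(id26) recv 46: fwd; pos6(id66) recv 67: fwd; pos1(id46) recv 66: fwd
Round 3: pos4(id67) recv 46: drop; pos0(id28) recv 67: fwd; pos2(id14) recv 66: fwd
Round 4: pos1(id46) recv 67: fwd; pos3(id26) recv 66: fwd
Round 5: pos2(id14) recv 67: fwd; pos4(id67) recv 66: drop
Round 6: pos3(id26) recv 67: fwd
Round 7: pos4(id67) recv 67: ELECTED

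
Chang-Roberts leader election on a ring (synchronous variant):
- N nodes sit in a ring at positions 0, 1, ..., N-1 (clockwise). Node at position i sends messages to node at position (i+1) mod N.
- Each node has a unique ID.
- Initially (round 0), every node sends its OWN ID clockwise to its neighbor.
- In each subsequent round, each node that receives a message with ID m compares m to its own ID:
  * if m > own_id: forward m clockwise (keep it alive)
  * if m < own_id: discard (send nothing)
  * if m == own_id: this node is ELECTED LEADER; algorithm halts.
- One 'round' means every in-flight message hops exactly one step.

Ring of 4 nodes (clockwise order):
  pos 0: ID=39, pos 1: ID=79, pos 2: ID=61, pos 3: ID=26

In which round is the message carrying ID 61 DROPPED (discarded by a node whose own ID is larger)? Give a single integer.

Answer: 3

Derivation:
Round 1: pos1(id79) recv 39: drop; pos2(id61) recv 79: fwd; pos3(id26) recv 61: fwd; pos0(id39) recv 26: drop
Round 2: pos3(id26) recv 79: fwd; pos0(id39) recv 61: fwd
Round 3: pos0(id39) recv 79: fwd; pos1(id79) recv 61: drop
Round 4: pos1(id79) recv 79: ELECTED
Message ID 61 originates at pos 2; dropped at pos 1 in round 3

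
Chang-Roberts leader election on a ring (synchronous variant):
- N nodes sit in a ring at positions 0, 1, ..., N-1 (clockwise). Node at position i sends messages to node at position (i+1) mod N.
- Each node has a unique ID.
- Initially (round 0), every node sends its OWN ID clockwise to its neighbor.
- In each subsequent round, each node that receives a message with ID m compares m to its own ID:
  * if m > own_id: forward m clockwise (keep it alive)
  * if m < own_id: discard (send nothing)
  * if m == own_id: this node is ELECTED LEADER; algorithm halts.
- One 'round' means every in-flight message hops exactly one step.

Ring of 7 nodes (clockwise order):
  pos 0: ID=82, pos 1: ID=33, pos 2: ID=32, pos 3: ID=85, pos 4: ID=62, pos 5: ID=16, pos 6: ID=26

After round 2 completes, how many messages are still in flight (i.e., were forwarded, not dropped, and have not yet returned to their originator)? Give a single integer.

Round 1: pos1(id33) recv 82: fwd; pos2(id32) recv 33: fwd; pos3(id85) recv 32: drop; pos4(id62) recv 85: fwd; pos5(id16) recv 62: fwd; pos6(id26) recv 16: drop; pos0(id82) recv 26: drop
Round 2: pos2(id32) recv 82: fwd; pos3(id85) recv 33: drop; pos5(id16) recv 85: fwd; pos6(id26) recv 62: fwd
After round 2: 3 messages still in flight

Answer: 3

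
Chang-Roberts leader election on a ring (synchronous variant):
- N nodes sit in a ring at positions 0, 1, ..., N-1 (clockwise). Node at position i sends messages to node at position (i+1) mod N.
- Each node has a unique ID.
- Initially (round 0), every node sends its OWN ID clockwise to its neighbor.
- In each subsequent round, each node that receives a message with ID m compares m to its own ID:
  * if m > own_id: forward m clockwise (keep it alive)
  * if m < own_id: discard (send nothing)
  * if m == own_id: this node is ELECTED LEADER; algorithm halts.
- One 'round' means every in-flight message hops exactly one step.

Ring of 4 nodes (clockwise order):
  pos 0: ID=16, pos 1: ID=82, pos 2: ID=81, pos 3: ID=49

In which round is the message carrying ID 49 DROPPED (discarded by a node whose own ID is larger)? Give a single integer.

Round 1: pos1(id82) recv 16: drop; pos2(id81) recv 82: fwd; pos3(id49) recv 81: fwd; pos0(id16) recv 49: fwd
Round 2: pos3(id49) recv 82: fwd; pos0(id16) recv 81: fwd; pos1(id82) recv 49: drop
Round 3: pos0(id16) recv 82: fwd; pos1(id82) recv 81: drop
Round 4: pos1(id82) recv 82: ELECTED
Message ID 49 originates at pos 3; dropped at pos 1 in round 2

Answer: 2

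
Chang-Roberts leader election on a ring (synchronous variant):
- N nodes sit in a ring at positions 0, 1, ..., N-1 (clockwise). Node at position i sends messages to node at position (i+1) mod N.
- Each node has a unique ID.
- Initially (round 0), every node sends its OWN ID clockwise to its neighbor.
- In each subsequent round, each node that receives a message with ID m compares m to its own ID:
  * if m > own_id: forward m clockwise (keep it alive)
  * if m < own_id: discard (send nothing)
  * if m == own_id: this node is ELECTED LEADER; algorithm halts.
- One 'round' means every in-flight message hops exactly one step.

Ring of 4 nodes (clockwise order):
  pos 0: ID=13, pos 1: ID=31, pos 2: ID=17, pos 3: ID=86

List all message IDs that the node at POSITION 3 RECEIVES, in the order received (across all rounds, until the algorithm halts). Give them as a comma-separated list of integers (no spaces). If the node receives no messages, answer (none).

Round 1: pos1(id31) recv 13: drop; pos2(id17) recv 31: fwd; pos3(id86) recv 17: drop; pos0(id13) recv 86: fwd
Round 2: pos3(id86) recv 31: drop; pos1(id31) recv 86: fwd
Round 3: pos2(id17) recv 86: fwd
Round 4: pos3(id86) recv 86: ELECTED

Answer: 17,31,86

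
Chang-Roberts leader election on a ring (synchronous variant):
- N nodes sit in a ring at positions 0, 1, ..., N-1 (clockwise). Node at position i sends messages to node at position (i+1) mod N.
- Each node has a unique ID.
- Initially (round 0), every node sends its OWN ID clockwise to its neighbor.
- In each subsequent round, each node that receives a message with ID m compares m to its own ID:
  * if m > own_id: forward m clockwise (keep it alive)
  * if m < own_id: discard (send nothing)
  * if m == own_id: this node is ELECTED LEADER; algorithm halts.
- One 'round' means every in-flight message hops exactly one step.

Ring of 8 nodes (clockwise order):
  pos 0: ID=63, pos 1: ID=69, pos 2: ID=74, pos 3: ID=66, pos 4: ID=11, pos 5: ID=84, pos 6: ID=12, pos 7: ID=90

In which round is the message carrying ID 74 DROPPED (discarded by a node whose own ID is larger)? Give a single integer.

Answer: 3

Derivation:
Round 1: pos1(id69) recv 63: drop; pos2(id74) recv 69: drop; pos3(id66) recv 74: fwd; pos4(id11) recv 66: fwd; pos5(id84) recv 11: drop; pos6(id12) recv 84: fwd; pos7(id90) recv 12: drop; pos0(id63) recv 90: fwd
Round 2: pos4(id11) recv 74: fwd; pos5(id84) recv 66: drop; pos7(id90) recv 84: drop; pos1(id69) recv 90: fwd
Round 3: pos5(id84) recv 74: drop; pos2(id74) recv 90: fwd
Round 4: pos3(id66) recv 90: fwd
Round 5: pos4(id11) recv 90: fwd
Round 6: pos5(id84) recv 90: fwd
Round 7: pos6(id12) recv 90: fwd
Round 8: pos7(id90) recv 90: ELECTED
Message ID 74 originates at pos 2; dropped at pos 5 in round 3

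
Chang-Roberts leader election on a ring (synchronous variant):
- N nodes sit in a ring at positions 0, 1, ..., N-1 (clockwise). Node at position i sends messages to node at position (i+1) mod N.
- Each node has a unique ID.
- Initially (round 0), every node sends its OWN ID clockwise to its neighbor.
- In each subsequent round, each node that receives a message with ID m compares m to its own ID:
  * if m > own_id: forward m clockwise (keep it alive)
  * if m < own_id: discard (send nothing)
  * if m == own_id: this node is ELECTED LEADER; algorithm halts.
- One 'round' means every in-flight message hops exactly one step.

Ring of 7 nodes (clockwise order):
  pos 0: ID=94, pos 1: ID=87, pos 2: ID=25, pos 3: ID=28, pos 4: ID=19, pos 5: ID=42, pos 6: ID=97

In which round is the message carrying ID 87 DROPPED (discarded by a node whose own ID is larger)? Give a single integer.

Round 1: pos1(id87) recv 94: fwd; pos2(id25) recv 87: fwd; pos3(id28) recv 25: drop; pos4(id19) recv 28: fwd; pos5(id42) recv 19: drop; pos6(id97) recv 42: drop; pos0(id94) recv 97: fwd
Round 2: pos2(id25) recv 94: fwd; pos3(id28) recv 87: fwd; pos5(id42) recv 28: drop; pos1(id87) recv 97: fwd
Round 3: pos3(id28) recv 94: fwd; pos4(id19) recv 87: fwd; pos2(id25) recv 97: fwd
Round 4: pos4(id19) recv 94: fwd; pos5(id42) recv 87: fwd; pos3(id28) recv 97: fwd
Round 5: pos5(id42) recv 94: fwd; pos6(id97) recv 87: drop; pos4(id19) recv 97: fwd
Round 6: pos6(id97) recv 94: drop; pos5(id42) recv 97: fwd
Round 7: pos6(id97) recv 97: ELECTED
Message ID 87 originates at pos 1; dropped at pos 6 in round 5

Answer: 5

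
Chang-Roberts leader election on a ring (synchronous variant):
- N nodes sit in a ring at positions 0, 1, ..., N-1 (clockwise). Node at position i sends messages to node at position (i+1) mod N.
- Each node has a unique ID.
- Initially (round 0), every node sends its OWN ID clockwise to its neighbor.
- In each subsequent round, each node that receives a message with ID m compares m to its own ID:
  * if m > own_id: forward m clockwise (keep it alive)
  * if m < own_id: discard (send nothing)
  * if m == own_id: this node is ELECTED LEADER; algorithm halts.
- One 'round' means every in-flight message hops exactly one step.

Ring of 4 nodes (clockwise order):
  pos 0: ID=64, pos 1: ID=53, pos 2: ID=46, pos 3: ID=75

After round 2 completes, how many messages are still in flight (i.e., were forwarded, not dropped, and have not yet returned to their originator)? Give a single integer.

Round 1: pos1(id53) recv 64: fwd; pos2(id46) recv 53: fwd; pos3(id75) recv 46: drop; pos0(id64) recv 75: fwd
Round 2: pos2(id46) recv 64: fwd; pos3(id75) recv 53: drop; pos1(id53) recv 75: fwd
After round 2: 2 messages still in flight

Answer: 2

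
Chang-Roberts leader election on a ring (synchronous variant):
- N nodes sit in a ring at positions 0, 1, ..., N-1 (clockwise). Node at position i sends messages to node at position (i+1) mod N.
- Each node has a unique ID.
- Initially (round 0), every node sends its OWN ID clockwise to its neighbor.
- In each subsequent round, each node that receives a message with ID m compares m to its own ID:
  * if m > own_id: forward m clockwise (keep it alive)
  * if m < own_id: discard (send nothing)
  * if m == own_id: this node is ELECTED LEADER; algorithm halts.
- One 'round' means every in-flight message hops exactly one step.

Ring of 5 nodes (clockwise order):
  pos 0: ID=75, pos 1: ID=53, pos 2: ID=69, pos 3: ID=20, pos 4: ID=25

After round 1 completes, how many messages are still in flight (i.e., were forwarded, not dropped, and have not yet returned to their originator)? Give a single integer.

Round 1: pos1(id53) recv 75: fwd; pos2(id69) recv 53: drop; pos3(id20) recv 69: fwd; pos4(id25) recv 20: drop; pos0(id75) recv 25: drop
After round 1: 2 messages still in flight

Answer: 2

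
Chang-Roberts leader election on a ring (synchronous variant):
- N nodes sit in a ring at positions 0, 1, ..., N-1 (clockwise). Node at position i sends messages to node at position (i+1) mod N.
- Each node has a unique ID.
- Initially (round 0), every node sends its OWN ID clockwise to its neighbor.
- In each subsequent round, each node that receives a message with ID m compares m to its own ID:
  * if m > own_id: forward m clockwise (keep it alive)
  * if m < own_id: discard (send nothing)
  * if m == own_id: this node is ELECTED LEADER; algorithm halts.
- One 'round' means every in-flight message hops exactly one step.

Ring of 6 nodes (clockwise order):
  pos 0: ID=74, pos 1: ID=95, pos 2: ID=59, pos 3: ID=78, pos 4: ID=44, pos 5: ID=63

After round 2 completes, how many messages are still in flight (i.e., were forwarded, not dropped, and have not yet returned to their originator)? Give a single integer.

Answer: 2

Derivation:
Round 1: pos1(id95) recv 74: drop; pos2(id59) recv 95: fwd; pos3(id78) recv 59: drop; pos4(id44) recv 78: fwd; pos5(id63) recv 44: drop; pos0(id74) recv 63: drop
Round 2: pos3(id78) recv 95: fwd; pos5(id63) recv 78: fwd
After round 2: 2 messages still in flight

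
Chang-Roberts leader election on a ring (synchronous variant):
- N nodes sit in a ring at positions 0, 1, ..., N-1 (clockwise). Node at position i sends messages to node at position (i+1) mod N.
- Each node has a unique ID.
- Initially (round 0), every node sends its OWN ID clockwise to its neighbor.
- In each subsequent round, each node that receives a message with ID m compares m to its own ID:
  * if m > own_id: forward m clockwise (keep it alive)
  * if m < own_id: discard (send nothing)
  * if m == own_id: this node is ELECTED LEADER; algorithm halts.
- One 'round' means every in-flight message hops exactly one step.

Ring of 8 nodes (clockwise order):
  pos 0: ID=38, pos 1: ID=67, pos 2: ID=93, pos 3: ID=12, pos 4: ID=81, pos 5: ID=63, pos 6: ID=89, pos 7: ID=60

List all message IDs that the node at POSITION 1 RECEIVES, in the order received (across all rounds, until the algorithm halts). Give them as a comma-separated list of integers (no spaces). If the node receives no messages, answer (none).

Round 1: pos1(id67) recv 38: drop; pos2(id93) recv 67: drop; pos3(id12) recv 93: fwd; pos4(id81) recv 12: drop; pos5(id63) recv 81: fwd; pos6(id89) recv 63: drop; pos7(id60) recv 89: fwd; pos0(id38) recv 60: fwd
Round 2: pos4(id81) recv 93: fwd; pos6(id89) recv 81: drop; pos0(id38) recv 89: fwd; pos1(id67) recv 60: drop
Round 3: pos5(id63) recv 93: fwd; pos1(id67) recv 89: fwd
Round 4: pos6(id89) recv 93: fwd; pos2(id93) recv 89: drop
Round 5: pos7(id60) recv 93: fwd
Round 6: pos0(id38) recv 93: fwd
Round 7: pos1(id67) recv 93: fwd
Round 8: pos2(id93) recv 93: ELECTED

Answer: 38,60,89,93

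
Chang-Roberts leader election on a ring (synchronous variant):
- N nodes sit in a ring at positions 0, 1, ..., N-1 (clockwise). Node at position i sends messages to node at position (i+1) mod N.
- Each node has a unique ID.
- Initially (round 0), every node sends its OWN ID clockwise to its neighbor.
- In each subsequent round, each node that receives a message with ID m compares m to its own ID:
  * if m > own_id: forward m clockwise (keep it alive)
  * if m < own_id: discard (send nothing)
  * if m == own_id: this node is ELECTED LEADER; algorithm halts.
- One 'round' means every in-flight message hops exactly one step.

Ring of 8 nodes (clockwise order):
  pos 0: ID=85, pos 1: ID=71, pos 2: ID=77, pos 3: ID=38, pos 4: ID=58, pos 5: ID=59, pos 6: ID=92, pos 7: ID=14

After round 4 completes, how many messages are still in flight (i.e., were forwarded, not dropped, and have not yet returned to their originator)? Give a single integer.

Round 1: pos1(id71) recv 85: fwd; pos2(id77) recv 71: drop; pos3(id38) recv 77: fwd; pos4(id58) recv 38: drop; pos5(id59) recv 58: drop; pos6(id92) recv 59: drop; pos7(id14) recv 92: fwd; pos0(id85) recv 14: drop
Round 2: pos2(id77) recv 85: fwd; pos4(id58) recv 77: fwd; pos0(id85) recv 92: fwd
Round 3: pos3(id38) recv 85: fwd; pos5(id59) recv 77: fwd; pos1(id71) recv 92: fwd
Round 4: pos4(id58) recv 85: fwd; pos6(id92) recv 77: drop; pos2(id77) recv 92: fwd
After round 4: 2 messages still in flight

Answer: 2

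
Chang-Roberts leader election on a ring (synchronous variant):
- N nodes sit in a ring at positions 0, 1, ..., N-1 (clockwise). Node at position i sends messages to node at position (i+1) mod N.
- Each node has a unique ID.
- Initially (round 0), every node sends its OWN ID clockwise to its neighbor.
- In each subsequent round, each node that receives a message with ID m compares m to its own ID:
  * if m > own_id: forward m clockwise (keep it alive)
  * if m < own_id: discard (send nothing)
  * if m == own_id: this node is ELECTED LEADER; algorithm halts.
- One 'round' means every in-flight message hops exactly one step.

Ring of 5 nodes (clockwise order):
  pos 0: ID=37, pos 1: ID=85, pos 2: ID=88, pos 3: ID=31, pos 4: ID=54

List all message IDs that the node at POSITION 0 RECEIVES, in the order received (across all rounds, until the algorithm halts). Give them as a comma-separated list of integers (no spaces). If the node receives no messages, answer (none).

Answer: 54,88

Derivation:
Round 1: pos1(id85) recv 37: drop; pos2(id88) recv 85: drop; pos3(id31) recv 88: fwd; pos4(id54) recv 31: drop; pos0(id37) recv 54: fwd
Round 2: pos4(id54) recv 88: fwd; pos1(id85) recv 54: drop
Round 3: pos0(id37) recv 88: fwd
Round 4: pos1(id85) recv 88: fwd
Round 5: pos2(id88) recv 88: ELECTED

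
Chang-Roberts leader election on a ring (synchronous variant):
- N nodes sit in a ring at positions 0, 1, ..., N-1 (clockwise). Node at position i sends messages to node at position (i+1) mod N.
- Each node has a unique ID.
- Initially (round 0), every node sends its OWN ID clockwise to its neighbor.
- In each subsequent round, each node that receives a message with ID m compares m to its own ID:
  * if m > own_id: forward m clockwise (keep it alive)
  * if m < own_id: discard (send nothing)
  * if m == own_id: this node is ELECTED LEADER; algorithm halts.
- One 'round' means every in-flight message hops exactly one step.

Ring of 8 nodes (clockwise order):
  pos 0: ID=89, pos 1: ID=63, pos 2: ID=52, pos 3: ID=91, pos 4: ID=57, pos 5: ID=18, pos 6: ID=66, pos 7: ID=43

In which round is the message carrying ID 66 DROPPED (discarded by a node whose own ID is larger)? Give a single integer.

Round 1: pos1(id63) recv 89: fwd; pos2(id52) recv 63: fwd; pos3(id91) recv 52: drop; pos4(id57) recv 91: fwd; pos5(id18) recv 57: fwd; pos6(id66) recv 18: drop; pos7(id43) recv 66: fwd; pos0(id89) recv 43: drop
Round 2: pos2(id52) recv 89: fwd; pos3(id91) recv 63: drop; pos5(id18) recv 91: fwd; pos6(id66) recv 57: drop; pos0(id89) recv 66: drop
Round 3: pos3(id91) recv 89: drop; pos6(id66) recv 91: fwd
Round 4: pos7(id43) recv 91: fwd
Round 5: pos0(id89) recv 91: fwd
Round 6: pos1(id63) recv 91: fwd
Round 7: pos2(id52) recv 91: fwd
Round 8: pos3(id91) recv 91: ELECTED
Message ID 66 originates at pos 6; dropped at pos 0 in round 2

Answer: 2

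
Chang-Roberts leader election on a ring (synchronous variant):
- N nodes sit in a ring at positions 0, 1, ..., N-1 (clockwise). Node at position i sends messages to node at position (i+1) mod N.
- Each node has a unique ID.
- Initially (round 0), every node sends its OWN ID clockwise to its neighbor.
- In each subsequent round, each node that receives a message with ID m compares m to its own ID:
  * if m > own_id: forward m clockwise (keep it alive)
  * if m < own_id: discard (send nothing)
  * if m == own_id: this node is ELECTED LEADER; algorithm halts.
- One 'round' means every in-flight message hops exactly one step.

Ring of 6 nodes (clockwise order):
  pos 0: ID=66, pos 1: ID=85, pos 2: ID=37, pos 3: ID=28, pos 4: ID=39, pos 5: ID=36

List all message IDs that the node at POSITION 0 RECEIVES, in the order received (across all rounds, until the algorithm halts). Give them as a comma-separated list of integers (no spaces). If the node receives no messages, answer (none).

Round 1: pos1(id85) recv 66: drop; pos2(id37) recv 85: fwd; pos3(id28) recv 37: fwd; pos4(id39) recv 28: drop; pos5(id36) recv 39: fwd; pos0(id66) recv 36: drop
Round 2: pos3(id28) recv 85: fwd; pos4(id39) recv 37: drop; pos0(id66) recv 39: drop
Round 3: pos4(id39) recv 85: fwd
Round 4: pos5(id36) recv 85: fwd
Round 5: pos0(id66) recv 85: fwd
Round 6: pos1(id85) recv 85: ELECTED

Answer: 36,39,85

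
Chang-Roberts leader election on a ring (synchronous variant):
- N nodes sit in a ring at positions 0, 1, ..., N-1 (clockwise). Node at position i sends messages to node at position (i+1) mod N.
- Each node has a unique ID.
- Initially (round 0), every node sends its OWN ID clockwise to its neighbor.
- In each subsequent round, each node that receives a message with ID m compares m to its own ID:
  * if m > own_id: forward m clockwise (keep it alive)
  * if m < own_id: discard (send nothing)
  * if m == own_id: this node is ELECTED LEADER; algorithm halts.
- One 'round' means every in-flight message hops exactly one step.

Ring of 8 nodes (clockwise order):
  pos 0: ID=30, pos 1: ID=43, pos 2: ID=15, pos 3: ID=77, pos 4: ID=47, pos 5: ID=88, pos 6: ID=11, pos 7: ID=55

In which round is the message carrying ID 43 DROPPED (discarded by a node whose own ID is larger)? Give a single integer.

Round 1: pos1(id43) recv 30: drop; pos2(id15) recv 43: fwd; pos3(id77) recv 15: drop; pos4(id47) recv 77: fwd; pos5(id88) recv 47: drop; pos6(id11) recv 88: fwd; pos7(id55) recv 11: drop; pos0(id30) recv 55: fwd
Round 2: pos3(id77) recv 43: drop; pos5(id88) recv 77: drop; pos7(id55) recv 88: fwd; pos1(id43) recv 55: fwd
Round 3: pos0(id30) recv 88: fwd; pos2(id15) recv 55: fwd
Round 4: pos1(id43) recv 88: fwd; pos3(id77) recv 55: drop
Round 5: pos2(id15) recv 88: fwd
Round 6: pos3(id77) recv 88: fwd
Round 7: pos4(id47) recv 88: fwd
Round 8: pos5(id88) recv 88: ELECTED
Message ID 43 originates at pos 1; dropped at pos 3 in round 2

Answer: 2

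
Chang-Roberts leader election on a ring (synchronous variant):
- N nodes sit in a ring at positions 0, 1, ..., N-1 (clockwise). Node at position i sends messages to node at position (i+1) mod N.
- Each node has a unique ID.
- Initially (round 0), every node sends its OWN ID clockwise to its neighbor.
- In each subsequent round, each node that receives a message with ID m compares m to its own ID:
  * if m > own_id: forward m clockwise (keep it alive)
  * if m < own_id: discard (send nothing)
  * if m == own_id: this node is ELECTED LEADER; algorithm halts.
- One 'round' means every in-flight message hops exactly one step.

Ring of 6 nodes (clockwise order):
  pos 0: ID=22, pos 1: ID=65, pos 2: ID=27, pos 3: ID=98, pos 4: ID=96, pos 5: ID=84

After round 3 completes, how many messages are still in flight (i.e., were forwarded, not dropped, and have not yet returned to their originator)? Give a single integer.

Answer: 3

Derivation:
Round 1: pos1(id65) recv 22: drop; pos2(id27) recv 65: fwd; pos3(id98) recv 27: drop; pos4(id96) recv 98: fwd; pos5(id84) recv 96: fwd; pos0(id22) recv 84: fwd
Round 2: pos3(id98) recv 65: drop; pos5(id84) recv 98: fwd; pos0(id22) recv 96: fwd; pos1(id65) recv 84: fwd
Round 3: pos0(id22) recv 98: fwd; pos1(id65) recv 96: fwd; pos2(id27) recv 84: fwd
After round 3: 3 messages still in flight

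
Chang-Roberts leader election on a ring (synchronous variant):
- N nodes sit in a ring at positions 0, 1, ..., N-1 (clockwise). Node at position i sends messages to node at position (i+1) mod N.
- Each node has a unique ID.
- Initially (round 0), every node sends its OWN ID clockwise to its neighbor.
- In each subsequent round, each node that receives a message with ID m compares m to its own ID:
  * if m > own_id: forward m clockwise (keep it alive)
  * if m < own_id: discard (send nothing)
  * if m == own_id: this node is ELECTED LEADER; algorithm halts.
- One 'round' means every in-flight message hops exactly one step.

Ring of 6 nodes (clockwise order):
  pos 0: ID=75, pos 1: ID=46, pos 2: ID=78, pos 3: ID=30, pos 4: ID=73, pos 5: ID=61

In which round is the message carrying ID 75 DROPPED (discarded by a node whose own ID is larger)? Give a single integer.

Answer: 2

Derivation:
Round 1: pos1(id46) recv 75: fwd; pos2(id78) recv 46: drop; pos3(id30) recv 78: fwd; pos4(id73) recv 30: drop; pos5(id61) recv 73: fwd; pos0(id75) recv 61: drop
Round 2: pos2(id78) recv 75: drop; pos4(id73) recv 78: fwd; pos0(id75) recv 73: drop
Round 3: pos5(id61) recv 78: fwd
Round 4: pos0(id75) recv 78: fwd
Round 5: pos1(id46) recv 78: fwd
Round 6: pos2(id78) recv 78: ELECTED
Message ID 75 originates at pos 0; dropped at pos 2 in round 2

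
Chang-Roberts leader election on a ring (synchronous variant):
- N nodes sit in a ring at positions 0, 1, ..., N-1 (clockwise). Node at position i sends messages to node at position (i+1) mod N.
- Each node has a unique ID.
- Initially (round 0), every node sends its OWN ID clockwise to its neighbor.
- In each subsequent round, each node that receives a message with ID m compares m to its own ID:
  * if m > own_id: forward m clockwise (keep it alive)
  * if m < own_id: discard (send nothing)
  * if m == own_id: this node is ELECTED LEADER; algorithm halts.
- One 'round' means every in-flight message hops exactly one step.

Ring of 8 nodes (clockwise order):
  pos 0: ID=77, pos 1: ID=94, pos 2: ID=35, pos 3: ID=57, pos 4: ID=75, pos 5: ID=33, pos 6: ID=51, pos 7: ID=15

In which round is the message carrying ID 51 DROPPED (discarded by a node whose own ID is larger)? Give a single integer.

Round 1: pos1(id94) recv 77: drop; pos2(id35) recv 94: fwd; pos3(id57) recv 35: drop; pos4(id75) recv 57: drop; pos5(id33) recv 75: fwd; pos6(id51) recv 33: drop; pos7(id15) recv 51: fwd; pos0(id77) recv 15: drop
Round 2: pos3(id57) recv 94: fwd; pos6(id51) recv 75: fwd; pos0(id77) recv 51: drop
Round 3: pos4(id75) recv 94: fwd; pos7(id15) recv 75: fwd
Round 4: pos5(id33) recv 94: fwd; pos0(id77) recv 75: drop
Round 5: pos6(id51) recv 94: fwd
Round 6: pos7(id15) recv 94: fwd
Round 7: pos0(id77) recv 94: fwd
Round 8: pos1(id94) recv 94: ELECTED
Message ID 51 originates at pos 6; dropped at pos 0 in round 2

Answer: 2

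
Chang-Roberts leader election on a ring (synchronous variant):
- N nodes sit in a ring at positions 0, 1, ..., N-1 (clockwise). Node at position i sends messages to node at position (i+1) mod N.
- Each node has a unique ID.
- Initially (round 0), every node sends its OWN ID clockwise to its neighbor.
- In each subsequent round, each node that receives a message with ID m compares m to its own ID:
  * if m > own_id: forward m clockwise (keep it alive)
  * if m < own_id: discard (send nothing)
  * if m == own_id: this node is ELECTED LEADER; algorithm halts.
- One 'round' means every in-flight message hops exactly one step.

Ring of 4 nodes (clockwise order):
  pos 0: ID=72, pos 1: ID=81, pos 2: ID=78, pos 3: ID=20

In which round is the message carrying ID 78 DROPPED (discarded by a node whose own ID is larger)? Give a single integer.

Answer: 3

Derivation:
Round 1: pos1(id81) recv 72: drop; pos2(id78) recv 81: fwd; pos3(id20) recv 78: fwd; pos0(id72) recv 20: drop
Round 2: pos3(id20) recv 81: fwd; pos0(id72) recv 78: fwd
Round 3: pos0(id72) recv 81: fwd; pos1(id81) recv 78: drop
Round 4: pos1(id81) recv 81: ELECTED
Message ID 78 originates at pos 2; dropped at pos 1 in round 3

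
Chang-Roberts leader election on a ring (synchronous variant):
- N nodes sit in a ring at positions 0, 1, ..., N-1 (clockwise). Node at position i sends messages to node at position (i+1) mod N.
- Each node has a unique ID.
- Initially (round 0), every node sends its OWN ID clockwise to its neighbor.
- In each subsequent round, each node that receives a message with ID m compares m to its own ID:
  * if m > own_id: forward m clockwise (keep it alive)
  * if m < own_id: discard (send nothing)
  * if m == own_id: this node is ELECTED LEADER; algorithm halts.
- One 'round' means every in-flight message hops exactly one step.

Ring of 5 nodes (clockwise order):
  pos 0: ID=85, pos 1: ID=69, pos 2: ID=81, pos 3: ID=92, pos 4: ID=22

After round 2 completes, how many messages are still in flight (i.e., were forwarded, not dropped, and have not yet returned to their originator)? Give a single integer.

Answer: 2

Derivation:
Round 1: pos1(id69) recv 85: fwd; pos2(id81) recv 69: drop; pos3(id92) recv 81: drop; pos4(id22) recv 92: fwd; pos0(id85) recv 22: drop
Round 2: pos2(id81) recv 85: fwd; pos0(id85) recv 92: fwd
After round 2: 2 messages still in flight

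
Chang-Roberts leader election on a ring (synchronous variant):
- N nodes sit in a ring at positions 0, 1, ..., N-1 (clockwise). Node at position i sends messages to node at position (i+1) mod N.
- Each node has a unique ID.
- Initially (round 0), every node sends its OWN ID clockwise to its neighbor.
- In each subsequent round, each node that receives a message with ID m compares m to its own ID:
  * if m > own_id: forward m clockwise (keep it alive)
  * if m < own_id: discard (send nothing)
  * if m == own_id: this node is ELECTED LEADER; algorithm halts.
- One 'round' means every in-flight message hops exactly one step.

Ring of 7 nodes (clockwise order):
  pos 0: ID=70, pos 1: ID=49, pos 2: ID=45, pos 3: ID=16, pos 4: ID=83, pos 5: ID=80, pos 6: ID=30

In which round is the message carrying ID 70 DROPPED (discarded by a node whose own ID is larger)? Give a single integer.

Round 1: pos1(id49) recv 70: fwd; pos2(id45) recv 49: fwd; pos3(id16) recv 45: fwd; pos4(id83) recv 16: drop; pos5(id80) recv 83: fwd; pos6(id30) recv 80: fwd; pos0(id70) recv 30: drop
Round 2: pos2(id45) recv 70: fwd; pos3(id16) recv 49: fwd; pos4(id83) recv 45: drop; pos6(id30) recv 83: fwd; pos0(id70) recv 80: fwd
Round 3: pos3(id16) recv 70: fwd; pos4(id83) recv 49: drop; pos0(id70) recv 83: fwd; pos1(id49) recv 80: fwd
Round 4: pos4(id83) recv 70: drop; pos1(id49) recv 83: fwd; pos2(id45) recv 80: fwd
Round 5: pos2(id45) recv 83: fwd; pos3(id16) recv 80: fwd
Round 6: pos3(id16) recv 83: fwd; pos4(id83) recv 80: drop
Round 7: pos4(id83) recv 83: ELECTED
Message ID 70 originates at pos 0; dropped at pos 4 in round 4

Answer: 4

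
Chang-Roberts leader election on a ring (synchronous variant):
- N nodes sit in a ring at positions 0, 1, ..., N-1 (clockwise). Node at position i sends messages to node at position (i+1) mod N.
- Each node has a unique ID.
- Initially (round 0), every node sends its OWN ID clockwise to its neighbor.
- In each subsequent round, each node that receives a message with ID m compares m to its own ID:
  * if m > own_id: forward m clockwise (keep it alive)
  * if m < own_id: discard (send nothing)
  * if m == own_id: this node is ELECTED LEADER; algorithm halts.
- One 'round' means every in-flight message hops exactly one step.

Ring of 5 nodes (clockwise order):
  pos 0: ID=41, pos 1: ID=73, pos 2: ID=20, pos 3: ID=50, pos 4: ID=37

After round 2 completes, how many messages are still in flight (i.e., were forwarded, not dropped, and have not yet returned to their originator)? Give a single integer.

Round 1: pos1(id73) recv 41: drop; pos2(id20) recv 73: fwd; pos3(id50) recv 20: drop; pos4(id37) recv 50: fwd; pos0(id41) recv 37: drop
Round 2: pos3(id50) recv 73: fwd; pos0(id41) recv 50: fwd
After round 2: 2 messages still in flight

Answer: 2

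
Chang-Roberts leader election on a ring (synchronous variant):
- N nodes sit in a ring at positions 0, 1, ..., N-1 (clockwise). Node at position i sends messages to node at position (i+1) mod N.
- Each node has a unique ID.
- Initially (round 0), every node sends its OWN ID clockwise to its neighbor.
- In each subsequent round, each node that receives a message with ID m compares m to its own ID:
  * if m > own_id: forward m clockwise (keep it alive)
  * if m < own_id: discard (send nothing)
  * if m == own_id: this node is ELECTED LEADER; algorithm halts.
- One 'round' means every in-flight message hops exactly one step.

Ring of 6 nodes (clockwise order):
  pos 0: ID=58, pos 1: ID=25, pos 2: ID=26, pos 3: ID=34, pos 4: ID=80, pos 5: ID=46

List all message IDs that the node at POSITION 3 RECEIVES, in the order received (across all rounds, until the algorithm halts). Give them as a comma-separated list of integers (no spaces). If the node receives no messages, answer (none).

Answer: 26,58,80

Derivation:
Round 1: pos1(id25) recv 58: fwd; pos2(id26) recv 25: drop; pos3(id34) recv 26: drop; pos4(id80) recv 34: drop; pos5(id46) recv 80: fwd; pos0(id58) recv 46: drop
Round 2: pos2(id26) recv 58: fwd; pos0(id58) recv 80: fwd
Round 3: pos3(id34) recv 58: fwd; pos1(id25) recv 80: fwd
Round 4: pos4(id80) recv 58: drop; pos2(id26) recv 80: fwd
Round 5: pos3(id34) recv 80: fwd
Round 6: pos4(id80) recv 80: ELECTED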